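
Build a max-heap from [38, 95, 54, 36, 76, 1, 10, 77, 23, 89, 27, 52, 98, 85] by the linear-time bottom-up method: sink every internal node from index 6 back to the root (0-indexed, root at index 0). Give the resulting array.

sift down from index 6:
  10 vs only child 85 at index 13, swap → [38, 95, 54, 36, 76, 1, 85, 77, 23, 89, 27, 52, 98, 10]
sift down from index 5:
  1 vs larger child 98 at index 12, swap → [38, 95, 54, 36, 76, 98, 85, 77, 23, 89, 27, 52, 1, 10]
sift down from index 4:
  76 vs larger child 89 at index 9, swap → [38, 95, 54, 36, 89, 98, 85, 77, 23, 76, 27, 52, 1, 10]
sift down from index 3:
  36 vs larger child 77 at index 7, swap → [38, 95, 54, 77, 89, 98, 85, 36, 23, 76, 27, 52, 1, 10]
sift down from index 2:
  54 vs larger child 98 at index 5, swap → [38, 95, 98, 77, 89, 54, 85, 36, 23, 76, 27, 52, 1, 10]
sift down from index 1: already satisfies heap property
sift down from index 0:
  38 vs larger child 98 at index 2, swap → [98, 95, 38, 77, 89, 54, 85, 36, 23, 76, 27, 52, 1, 10]
  38 vs larger child 85 at index 6, swap → [98, 95, 85, 77, 89, 54, 38, 36, 23, 76, 27, 52, 1, 10]

[98, 95, 85, 77, 89, 54, 38, 36, 23, 76, 27, 52, 1, 10]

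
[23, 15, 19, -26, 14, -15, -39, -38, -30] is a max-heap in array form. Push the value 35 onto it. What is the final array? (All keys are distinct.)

append 35 at index 9 → [23, 15, 19, -26, 14, -15, -39, -38, -30, 35]
35 > parent 14 at index 4, swap → [23, 15, 19, -26, 35, -15, -39, -38, -30, 14]
35 > parent 15 at index 1, swap → [23, 35, 19, -26, 15, -15, -39, -38, -30, 14]
35 > parent 23 at index 0, swap → [35, 23, 19, -26, 15, -15, -39, -38, -30, 14]

[35, 23, 19, -26, 15, -15, -39, -38, -30, 14]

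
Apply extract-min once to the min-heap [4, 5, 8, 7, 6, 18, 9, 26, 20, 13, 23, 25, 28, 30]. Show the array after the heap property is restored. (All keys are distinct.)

[5, 6, 8, 7, 13, 18, 9, 26, 20, 30, 23, 25, 28]

remove root 4; move last element 30 to root → [30, 5, 8, 7, 6, 18, 9, 26, 20, 13, 23, 25, 28]
30 vs smaller child 5 at index 1, swap → [5, 30, 8, 7, 6, 18, 9, 26, 20, 13, 23, 25, 28]
30 vs smaller child 6 at index 4, swap → [5, 6, 8, 7, 30, 18, 9, 26, 20, 13, 23, 25, 28]
30 vs smaller child 13 at index 9, swap → [5, 6, 8, 7, 13, 18, 9, 26, 20, 30, 23, 25, 28]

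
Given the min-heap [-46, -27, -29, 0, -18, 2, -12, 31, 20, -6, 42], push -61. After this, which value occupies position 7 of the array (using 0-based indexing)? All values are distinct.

31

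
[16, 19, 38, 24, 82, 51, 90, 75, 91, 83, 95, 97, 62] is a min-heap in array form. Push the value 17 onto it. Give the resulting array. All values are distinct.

[16, 19, 17, 24, 82, 51, 38, 75, 91, 83, 95, 97, 62, 90]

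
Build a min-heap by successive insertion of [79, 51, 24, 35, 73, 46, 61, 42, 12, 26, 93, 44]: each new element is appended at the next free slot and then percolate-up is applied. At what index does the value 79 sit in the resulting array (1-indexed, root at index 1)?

Insert 79:
  append 79 at index 1 → [79] (no swap needed)
Insert 51:
  append 51 at index 2 → [79, 51]
  51 < parent 79 at index 1, swap → [51, 79]
Insert 24:
  append 24 at index 3 → [51, 79, 24]
  24 < parent 51 at index 1, swap → [24, 79, 51]
Insert 35:
  append 35 at index 4 → [24, 79, 51, 35]
  35 < parent 79 at index 2, swap → [24, 35, 51, 79]
Insert 73:
  append 73 at index 5 → [24, 35, 51, 79, 73] (no swap needed)
Insert 46:
  append 46 at index 6 → [24, 35, 51, 79, 73, 46]
  46 < parent 51 at index 3, swap → [24, 35, 46, 79, 73, 51]
Insert 61:
  append 61 at index 7 → [24, 35, 46, 79, 73, 51, 61] (no swap needed)
Insert 42:
  append 42 at index 8 → [24, 35, 46, 79, 73, 51, 61, 42]
  42 < parent 79 at index 4, swap → [24, 35, 46, 42, 73, 51, 61, 79]
Insert 12:
  append 12 at index 9 → [24, 35, 46, 42, 73, 51, 61, 79, 12]
  12 < parent 42 at index 4, swap → [24, 35, 46, 12, 73, 51, 61, 79, 42]
  12 < parent 35 at index 2, swap → [24, 12, 46, 35, 73, 51, 61, 79, 42]
  12 < parent 24 at index 1, swap → [12, 24, 46, 35, 73, 51, 61, 79, 42]
Insert 26:
  append 26 at index 10 → [12, 24, 46, 35, 73, 51, 61, 79, 42, 26]
  26 < parent 73 at index 5, swap → [12, 24, 46, 35, 26, 51, 61, 79, 42, 73]
Insert 93:
  append 93 at index 11 → [12, 24, 46, 35, 26, 51, 61, 79, 42, 73, 93] (no swap needed)
Insert 44:
  append 44 at index 12 → [12, 24, 46, 35, 26, 51, 61, 79, 42, 73, 93, 44]
  44 < parent 51 at index 6, swap → [12, 24, 46, 35, 26, 44, 61, 79, 42, 73, 93, 51]
  44 < parent 46 at index 3, swap → [12, 24, 44, 35, 26, 46, 61, 79, 42, 73, 93, 51]
resulting array: [12, 24, 44, 35, 26, 46, 61, 79, 42, 73, 93, 51]

8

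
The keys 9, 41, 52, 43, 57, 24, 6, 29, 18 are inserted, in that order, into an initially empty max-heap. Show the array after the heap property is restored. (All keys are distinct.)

[57, 52, 41, 29, 43, 24, 6, 9, 18]

Insert 9:
  append 9 at index 0 → [9] (no swap needed)
Insert 41:
  append 41 at index 1 → [9, 41]
  41 > parent 9 at index 0, swap → [41, 9]
Insert 52:
  append 52 at index 2 → [41, 9, 52]
  52 > parent 41 at index 0, swap → [52, 9, 41]
Insert 43:
  append 43 at index 3 → [52, 9, 41, 43]
  43 > parent 9 at index 1, swap → [52, 43, 41, 9]
Insert 57:
  append 57 at index 4 → [52, 43, 41, 9, 57]
  57 > parent 43 at index 1, swap → [52, 57, 41, 9, 43]
  57 > parent 52 at index 0, swap → [57, 52, 41, 9, 43]
Insert 24:
  append 24 at index 5 → [57, 52, 41, 9, 43, 24] (no swap needed)
Insert 6:
  append 6 at index 6 → [57, 52, 41, 9, 43, 24, 6] (no swap needed)
Insert 29:
  append 29 at index 7 → [57, 52, 41, 9, 43, 24, 6, 29]
  29 > parent 9 at index 3, swap → [57, 52, 41, 29, 43, 24, 6, 9]
Insert 18:
  append 18 at index 8 → [57, 52, 41, 29, 43, 24, 6, 9, 18] (no swap needed)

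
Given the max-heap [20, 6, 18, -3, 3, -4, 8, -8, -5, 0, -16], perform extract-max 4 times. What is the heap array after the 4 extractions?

[3, -3, 0, -8, -5, -4, -16]

extract-max #1 returns 20:
  remove root 20; move last element -16 to root → [-16, 6, 18, -3, 3, -4, 8, -8, -5, 0]
  -16 vs larger child 18 at index 2, swap → [18, 6, -16, -3, 3, -4, 8, -8, -5, 0]
  -16 vs larger child 8 at index 6, swap → [18, 6, 8, -3, 3, -4, -16, -8, -5, 0]
extract-max #2 returns 18:
  remove root 18; move last element 0 to root → [0, 6, 8, -3, 3, -4, -16, -8, -5]
  0 vs larger child 8 at index 2, swap → [8, 6, 0, -3, 3, -4, -16, -8, -5]
extract-max #3 returns 8:
  remove root 8; move last element -5 to root → [-5, 6, 0, -3, 3, -4, -16, -8]
  -5 vs larger child 6 at index 1, swap → [6, -5, 0, -3, 3, -4, -16, -8]
  -5 vs larger child 3 at index 4, swap → [6, 3, 0, -3, -5, -4, -16, -8]
extract-max #4 returns 6:
  remove root 6; move last element -8 to root → [-8, 3, 0, -3, -5, -4, -16]
  -8 vs larger child 3 at index 1, swap → [3, -8, 0, -3, -5, -4, -16]
  -8 vs larger child -3 at index 3, swap → [3, -3, 0, -8, -5, -4, -16]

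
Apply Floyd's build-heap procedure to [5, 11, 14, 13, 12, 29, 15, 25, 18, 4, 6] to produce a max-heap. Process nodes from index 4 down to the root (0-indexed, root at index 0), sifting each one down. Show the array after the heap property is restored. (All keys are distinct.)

sift down from index 4: already satisfies heap property
sift down from index 3:
  13 vs larger child 25 at index 7, swap → [5, 11, 14, 25, 12, 29, 15, 13, 18, 4, 6]
sift down from index 2:
  14 vs larger child 29 at index 5, swap → [5, 11, 29, 25, 12, 14, 15, 13, 18, 4, 6]
sift down from index 1:
  11 vs larger child 25 at index 3, swap → [5, 25, 29, 11, 12, 14, 15, 13, 18, 4, 6]
  11 vs larger child 18 at index 8, swap → [5, 25, 29, 18, 12, 14, 15, 13, 11, 4, 6]
sift down from index 0:
  5 vs larger child 29 at index 2, swap → [29, 25, 5, 18, 12, 14, 15, 13, 11, 4, 6]
  5 vs larger child 15 at index 6, swap → [29, 25, 15, 18, 12, 14, 5, 13, 11, 4, 6]

[29, 25, 15, 18, 12, 14, 5, 13, 11, 4, 6]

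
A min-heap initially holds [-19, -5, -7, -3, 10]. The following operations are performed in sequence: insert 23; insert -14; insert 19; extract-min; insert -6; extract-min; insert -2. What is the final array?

[-7, -6, -3, -5, 10, 23, 19, -2]

insert 23:
  append 23 at index 5 → [-19, -5, -7, -3, 10, 23] (no swap needed)
insert -14:
  append -14 at index 6 → [-19, -5, -7, -3, 10, 23, -14]
  -14 < parent -7 at index 2, swap → [-19, -5, -14, -3, 10, 23, -7]
insert 19:
  append 19 at index 7 → [-19, -5, -14, -3, 10, 23, -7, 19] (no swap needed)
extract-min → returns -19:
  remove root -19; move last element 19 to root → [19, -5, -14, -3, 10, 23, -7]
  19 vs smaller child -14 at index 2, swap → [-14, -5, 19, -3, 10, 23, -7]
  19 vs smaller child -7 at index 6, swap → [-14, -5, -7, -3, 10, 23, 19]
insert -6:
  append -6 at index 7 → [-14, -5, -7, -3, 10, 23, 19, -6]
  -6 < parent -3 at index 3, swap → [-14, -5, -7, -6, 10, 23, 19, -3]
  -6 < parent -5 at index 1, swap → [-14, -6, -7, -5, 10, 23, 19, -3]
extract-min → returns -14:
  remove root -14; move last element -3 to root → [-3, -6, -7, -5, 10, 23, 19]
  -3 vs smaller child -7 at index 2, swap → [-7, -6, -3, -5, 10, 23, 19]
insert -2:
  append -2 at index 7 → [-7, -6, -3, -5, 10, 23, 19, -2] (no swap needed)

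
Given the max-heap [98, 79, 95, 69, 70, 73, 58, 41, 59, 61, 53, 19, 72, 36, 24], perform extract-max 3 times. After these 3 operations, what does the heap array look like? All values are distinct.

extract-max #1 returns 98:
  remove root 98; move last element 24 to root → [24, 79, 95, 69, 70, 73, 58, 41, 59, 61, 53, 19, 72, 36]
  24 vs larger child 95 at index 2, swap → [95, 79, 24, 69, 70, 73, 58, 41, 59, 61, 53, 19, 72, 36]
  24 vs larger child 73 at index 5, swap → [95, 79, 73, 69, 70, 24, 58, 41, 59, 61, 53, 19, 72, 36]
  24 vs larger child 72 at index 12, swap → [95, 79, 73, 69, 70, 72, 58, 41, 59, 61, 53, 19, 24, 36]
extract-max #2 returns 95:
  remove root 95; move last element 36 to root → [36, 79, 73, 69, 70, 72, 58, 41, 59, 61, 53, 19, 24]
  36 vs larger child 79 at index 1, swap → [79, 36, 73, 69, 70, 72, 58, 41, 59, 61, 53, 19, 24]
  36 vs larger child 70 at index 4, swap → [79, 70, 73, 69, 36, 72, 58, 41, 59, 61, 53, 19, 24]
  36 vs larger child 61 at index 9, swap → [79, 70, 73, 69, 61, 72, 58, 41, 59, 36, 53, 19, 24]
extract-max #3 returns 79:
  remove root 79; move last element 24 to root → [24, 70, 73, 69, 61, 72, 58, 41, 59, 36, 53, 19]
  24 vs larger child 73 at index 2, swap → [73, 70, 24, 69, 61, 72, 58, 41, 59, 36, 53, 19]
  24 vs larger child 72 at index 5, swap → [73, 70, 72, 69, 61, 24, 58, 41, 59, 36, 53, 19]

[73, 70, 72, 69, 61, 24, 58, 41, 59, 36, 53, 19]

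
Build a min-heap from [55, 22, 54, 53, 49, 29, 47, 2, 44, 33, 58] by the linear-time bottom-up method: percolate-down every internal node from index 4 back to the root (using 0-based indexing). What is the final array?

sift down from index 4:
  49 vs smaller child 33 at index 9, swap → [55, 22, 54, 53, 33, 29, 47, 2, 44, 49, 58]
sift down from index 3:
  53 vs smaller child 2 at index 7, swap → [55, 22, 54, 2, 33, 29, 47, 53, 44, 49, 58]
sift down from index 2:
  54 vs smaller child 29 at index 5, swap → [55, 22, 29, 2, 33, 54, 47, 53, 44, 49, 58]
sift down from index 1:
  22 vs smaller child 2 at index 3, swap → [55, 2, 29, 22, 33, 54, 47, 53, 44, 49, 58]
sift down from index 0:
  55 vs smaller child 2 at index 1, swap → [2, 55, 29, 22, 33, 54, 47, 53, 44, 49, 58]
  55 vs smaller child 22 at index 3, swap → [2, 22, 29, 55, 33, 54, 47, 53, 44, 49, 58]
  55 vs smaller child 44 at index 8, swap → [2, 22, 29, 44, 33, 54, 47, 53, 55, 49, 58]

[2, 22, 29, 44, 33, 54, 47, 53, 55, 49, 58]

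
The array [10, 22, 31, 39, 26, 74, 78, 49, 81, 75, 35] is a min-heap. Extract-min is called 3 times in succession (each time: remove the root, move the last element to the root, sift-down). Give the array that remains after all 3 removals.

[31, 35, 74, 39, 75, 81, 78, 49]

extract-min #1 returns 10:
  remove root 10; move last element 35 to root → [35, 22, 31, 39, 26, 74, 78, 49, 81, 75]
  35 vs smaller child 22 at index 1, swap → [22, 35, 31, 39, 26, 74, 78, 49, 81, 75]
  35 vs smaller child 26 at index 4, swap → [22, 26, 31, 39, 35, 74, 78, 49, 81, 75]
extract-min #2 returns 22:
  remove root 22; move last element 75 to root → [75, 26, 31, 39, 35, 74, 78, 49, 81]
  75 vs smaller child 26 at index 1, swap → [26, 75, 31, 39, 35, 74, 78, 49, 81]
  75 vs smaller child 35 at index 4, swap → [26, 35, 31, 39, 75, 74, 78, 49, 81]
extract-min #3 returns 26:
  remove root 26; move last element 81 to root → [81, 35, 31, 39, 75, 74, 78, 49]
  81 vs smaller child 31 at index 2, swap → [31, 35, 81, 39, 75, 74, 78, 49]
  81 vs smaller child 74 at index 5, swap → [31, 35, 74, 39, 75, 81, 78, 49]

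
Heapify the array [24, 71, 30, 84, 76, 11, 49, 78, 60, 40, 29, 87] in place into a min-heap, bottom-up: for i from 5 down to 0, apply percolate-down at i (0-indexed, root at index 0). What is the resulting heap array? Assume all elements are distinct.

[11, 29, 24, 60, 40, 30, 49, 78, 84, 71, 76, 87]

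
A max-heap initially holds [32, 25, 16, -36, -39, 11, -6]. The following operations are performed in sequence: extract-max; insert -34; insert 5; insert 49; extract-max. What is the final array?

[25, 5, 16, -6, -39, 11, -34, -36]

extract-max → returns 32:
  remove root 32; move last element -6 to root → [-6, 25, 16, -36, -39, 11]
  -6 vs larger child 25 at index 1, swap → [25, -6, 16, -36, -39, 11]
insert -34:
  append -34 at index 6 → [25, -6, 16, -36, -39, 11, -34] (no swap needed)
insert 5:
  append 5 at index 7 → [25, -6, 16, -36, -39, 11, -34, 5]
  5 > parent -36 at index 3, swap → [25, -6, 16, 5, -39, 11, -34, -36]
  5 > parent -6 at index 1, swap → [25, 5, 16, -6, -39, 11, -34, -36]
insert 49:
  append 49 at index 8 → [25, 5, 16, -6, -39, 11, -34, -36, 49]
  49 > parent -6 at index 3, swap → [25, 5, 16, 49, -39, 11, -34, -36, -6]
  49 > parent 5 at index 1, swap → [25, 49, 16, 5, -39, 11, -34, -36, -6]
  49 > parent 25 at index 0, swap → [49, 25, 16, 5, -39, 11, -34, -36, -6]
extract-max → returns 49:
  remove root 49; move last element -6 to root → [-6, 25, 16, 5, -39, 11, -34, -36]
  -6 vs larger child 25 at index 1, swap → [25, -6, 16, 5, -39, 11, -34, -36]
  -6 vs larger child 5 at index 3, swap → [25, 5, 16, -6, -39, 11, -34, -36]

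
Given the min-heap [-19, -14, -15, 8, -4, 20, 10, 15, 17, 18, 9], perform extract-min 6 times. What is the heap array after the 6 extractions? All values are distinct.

extract-min #1 returns -19:
  remove root -19; move last element 9 to root → [9, -14, -15, 8, -4, 20, 10, 15, 17, 18]
  9 vs smaller child -15 at index 2, swap → [-15, -14, 9, 8, -4, 20, 10, 15, 17, 18]
extract-min #2 returns -15:
  remove root -15; move last element 18 to root → [18, -14, 9, 8, -4, 20, 10, 15, 17]
  18 vs smaller child -14 at index 1, swap → [-14, 18, 9, 8, -4, 20, 10, 15, 17]
  18 vs smaller child -4 at index 4, swap → [-14, -4, 9, 8, 18, 20, 10, 15, 17]
extract-min #3 returns -14:
  remove root -14; move last element 17 to root → [17, -4, 9, 8, 18, 20, 10, 15]
  17 vs smaller child -4 at index 1, swap → [-4, 17, 9, 8, 18, 20, 10, 15]
  17 vs smaller child 8 at index 3, swap → [-4, 8, 9, 17, 18, 20, 10, 15]
  17 vs only child 15 at index 7, swap → [-4, 8, 9, 15, 18, 20, 10, 17]
extract-min #4 returns -4:
  remove root -4; move last element 17 to root → [17, 8, 9, 15, 18, 20, 10]
  17 vs smaller child 8 at index 1, swap → [8, 17, 9, 15, 18, 20, 10]
  17 vs smaller child 15 at index 3, swap → [8, 15, 9, 17, 18, 20, 10]
extract-min #5 returns 8:
  remove root 8; move last element 10 to root → [10, 15, 9, 17, 18, 20]
  10 vs smaller child 9 at index 2, swap → [9, 15, 10, 17, 18, 20]
extract-min #6 returns 9:
  remove root 9; move last element 20 to root → [20, 15, 10, 17, 18]
  20 vs smaller child 10 at index 2, swap → [10, 15, 20, 17, 18]

[10, 15, 20, 17, 18]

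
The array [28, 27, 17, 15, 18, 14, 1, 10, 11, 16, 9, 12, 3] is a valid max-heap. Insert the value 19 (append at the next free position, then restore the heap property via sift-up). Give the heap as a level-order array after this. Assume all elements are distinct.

[28, 27, 19, 15, 18, 14, 17, 10, 11, 16, 9, 12, 3, 1]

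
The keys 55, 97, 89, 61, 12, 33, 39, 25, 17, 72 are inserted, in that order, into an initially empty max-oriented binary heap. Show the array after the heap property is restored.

Insert 55:
  append 55 at index 0 → [55] (no swap needed)
Insert 97:
  append 97 at index 1 → [55, 97]
  97 > parent 55 at index 0, swap → [97, 55]
Insert 89:
  append 89 at index 2 → [97, 55, 89] (no swap needed)
Insert 61:
  append 61 at index 3 → [97, 55, 89, 61]
  61 > parent 55 at index 1, swap → [97, 61, 89, 55]
Insert 12:
  append 12 at index 4 → [97, 61, 89, 55, 12] (no swap needed)
Insert 33:
  append 33 at index 5 → [97, 61, 89, 55, 12, 33] (no swap needed)
Insert 39:
  append 39 at index 6 → [97, 61, 89, 55, 12, 33, 39] (no swap needed)
Insert 25:
  append 25 at index 7 → [97, 61, 89, 55, 12, 33, 39, 25] (no swap needed)
Insert 17:
  append 17 at index 8 → [97, 61, 89, 55, 12, 33, 39, 25, 17] (no swap needed)
Insert 72:
  append 72 at index 9 → [97, 61, 89, 55, 12, 33, 39, 25, 17, 72]
  72 > parent 12 at index 4, swap → [97, 61, 89, 55, 72, 33, 39, 25, 17, 12]
  72 > parent 61 at index 1, swap → [97, 72, 89, 55, 61, 33, 39, 25, 17, 12]

[97, 72, 89, 55, 61, 33, 39, 25, 17, 12]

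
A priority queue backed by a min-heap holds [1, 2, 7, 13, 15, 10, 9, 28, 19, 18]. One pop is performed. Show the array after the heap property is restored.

remove root 1; move last element 18 to root → [18, 2, 7, 13, 15, 10, 9, 28, 19]
18 vs smaller child 2 at index 1, swap → [2, 18, 7, 13, 15, 10, 9, 28, 19]
18 vs smaller child 13 at index 3, swap → [2, 13, 7, 18, 15, 10, 9, 28, 19]

[2, 13, 7, 18, 15, 10, 9, 28, 19]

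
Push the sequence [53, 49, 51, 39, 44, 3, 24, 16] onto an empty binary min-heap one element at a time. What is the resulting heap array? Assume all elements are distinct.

[3, 16, 24, 44, 49, 51, 39, 53]

Insert 53:
  append 53 at index 0 → [53] (no swap needed)
Insert 49:
  append 49 at index 1 → [53, 49]
  49 < parent 53 at index 0, swap → [49, 53]
Insert 51:
  append 51 at index 2 → [49, 53, 51] (no swap needed)
Insert 39:
  append 39 at index 3 → [49, 53, 51, 39]
  39 < parent 53 at index 1, swap → [49, 39, 51, 53]
  39 < parent 49 at index 0, swap → [39, 49, 51, 53]
Insert 44:
  append 44 at index 4 → [39, 49, 51, 53, 44]
  44 < parent 49 at index 1, swap → [39, 44, 51, 53, 49]
Insert 3:
  append 3 at index 5 → [39, 44, 51, 53, 49, 3]
  3 < parent 51 at index 2, swap → [39, 44, 3, 53, 49, 51]
  3 < parent 39 at index 0, swap → [3, 44, 39, 53, 49, 51]
Insert 24:
  append 24 at index 6 → [3, 44, 39, 53, 49, 51, 24]
  24 < parent 39 at index 2, swap → [3, 44, 24, 53, 49, 51, 39]
Insert 16:
  append 16 at index 7 → [3, 44, 24, 53, 49, 51, 39, 16]
  16 < parent 53 at index 3, swap → [3, 44, 24, 16, 49, 51, 39, 53]
  16 < parent 44 at index 1, swap → [3, 16, 24, 44, 49, 51, 39, 53]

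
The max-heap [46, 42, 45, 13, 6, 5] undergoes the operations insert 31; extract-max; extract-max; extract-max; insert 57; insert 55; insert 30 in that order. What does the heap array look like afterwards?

[57, 31, 55, 5, 13, 6, 30]

insert 31:
  append 31 at index 6 → [46, 42, 45, 13, 6, 5, 31] (no swap needed)
extract-max → returns 46:
  remove root 46; move last element 31 to root → [31, 42, 45, 13, 6, 5]
  31 vs larger child 45 at index 2, swap → [45, 42, 31, 13, 6, 5]
extract-max → returns 45:
  remove root 45; move last element 5 to root → [5, 42, 31, 13, 6]
  5 vs larger child 42 at index 1, swap → [42, 5, 31, 13, 6]
  5 vs larger child 13 at index 3, swap → [42, 13, 31, 5, 6]
extract-max → returns 42:
  remove root 42; move last element 6 to root → [6, 13, 31, 5]
  6 vs larger child 31 at index 2, swap → [31, 13, 6, 5]
insert 57:
  append 57 at index 4 → [31, 13, 6, 5, 57]
  57 > parent 13 at index 1, swap → [31, 57, 6, 5, 13]
  57 > parent 31 at index 0, swap → [57, 31, 6, 5, 13]
insert 55:
  append 55 at index 5 → [57, 31, 6, 5, 13, 55]
  55 > parent 6 at index 2, swap → [57, 31, 55, 5, 13, 6]
insert 30:
  append 30 at index 6 → [57, 31, 55, 5, 13, 6, 30] (no swap needed)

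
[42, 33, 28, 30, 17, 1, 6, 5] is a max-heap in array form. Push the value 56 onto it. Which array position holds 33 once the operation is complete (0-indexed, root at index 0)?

append 56 at index 8 → [42, 33, 28, 30, 17, 1, 6, 5, 56]
56 > parent 30 at index 3, swap → [42, 33, 28, 56, 17, 1, 6, 5, 30]
56 > parent 33 at index 1, swap → [42, 56, 28, 33, 17, 1, 6, 5, 30]
56 > parent 42 at index 0, swap → [56, 42, 28, 33, 17, 1, 6, 5, 30]
resulting array: [56, 42, 28, 33, 17, 1, 6, 5, 30]

3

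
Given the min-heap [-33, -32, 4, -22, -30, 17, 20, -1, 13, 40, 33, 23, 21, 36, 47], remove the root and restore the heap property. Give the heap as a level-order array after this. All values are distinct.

[-32, -30, 4, -22, 33, 17, 20, -1, 13, 40, 47, 23, 21, 36]

remove root -33; move last element 47 to root → [47, -32, 4, -22, -30, 17, 20, -1, 13, 40, 33, 23, 21, 36]
47 vs smaller child -32 at index 1, swap → [-32, 47, 4, -22, -30, 17, 20, -1, 13, 40, 33, 23, 21, 36]
47 vs smaller child -30 at index 4, swap → [-32, -30, 4, -22, 47, 17, 20, -1, 13, 40, 33, 23, 21, 36]
47 vs smaller child 33 at index 10, swap → [-32, -30, 4, -22, 33, 17, 20, -1, 13, 40, 47, 23, 21, 36]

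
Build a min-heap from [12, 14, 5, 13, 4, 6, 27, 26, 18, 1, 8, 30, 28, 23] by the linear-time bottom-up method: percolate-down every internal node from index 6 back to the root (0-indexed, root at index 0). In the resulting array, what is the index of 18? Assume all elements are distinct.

8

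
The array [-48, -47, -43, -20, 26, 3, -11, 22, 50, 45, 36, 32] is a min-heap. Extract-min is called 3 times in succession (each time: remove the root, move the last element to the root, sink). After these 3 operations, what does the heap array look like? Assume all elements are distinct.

extract-min #1 returns -48:
  remove root -48; move last element 32 to root → [32, -47, -43, -20, 26, 3, -11, 22, 50, 45, 36]
  32 vs smaller child -47 at index 1, swap → [-47, 32, -43, -20, 26, 3, -11, 22, 50, 45, 36]
  32 vs smaller child -20 at index 3, swap → [-47, -20, -43, 32, 26, 3, -11, 22, 50, 45, 36]
  32 vs smaller child 22 at index 7, swap → [-47, -20, -43, 22, 26, 3, -11, 32, 50, 45, 36]
extract-min #2 returns -47:
  remove root -47; move last element 36 to root → [36, -20, -43, 22, 26, 3, -11, 32, 50, 45]
  36 vs smaller child -43 at index 2, swap → [-43, -20, 36, 22, 26, 3, -11, 32, 50, 45]
  36 vs smaller child -11 at index 6, swap → [-43, -20, -11, 22, 26, 3, 36, 32, 50, 45]
extract-min #3 returns -43:
  remove root -43; move last element 45 to root → [45, -20, -11, 22, 26, 3, 36, 32, 50]
  45 vs smaller child -20 at index 1, swap → [-20, 45, -11, 22, 26, 3, 36, 32, 50]
  45 vs smaller child 22 at index 3, swap → [-20, 22, -11, 45, 26, 3, 36, 32, 50]
  45 vs smaller child 32 at index 7, swap → [-20, 22, -11, 32, 26, 3, 36, 45, 50]

[-20, 22, -11, 32, 26, 3, 36, 45, 50]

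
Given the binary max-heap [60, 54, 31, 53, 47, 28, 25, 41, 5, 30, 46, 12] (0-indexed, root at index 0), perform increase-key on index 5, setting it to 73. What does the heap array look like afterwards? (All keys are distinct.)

[73, 54, 60, 53, 47, 31, 25, 41, 5, 30, 46, 12]

set index 5 from 28 to 73 → [60, 54, 31, 53, 47, 73, 25, 41, 5, 30, 46, 12]
73 > parent 31 at index 2, swap → [60, 54, 73, 53, 47, 31, 25, 41, 5, 30, 46, 12]
73 > parent 60 at index 0, swap → [73, 54, 60, 53, 47, 31, 25, 41, 5, 30, 46, 12]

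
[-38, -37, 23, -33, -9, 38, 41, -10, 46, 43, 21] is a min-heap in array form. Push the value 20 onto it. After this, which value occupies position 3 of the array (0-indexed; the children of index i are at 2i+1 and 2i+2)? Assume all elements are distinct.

append 20 at index 11 → [-38, -37, 23, -33, -9, 38, 41, -10, 46, 43, 21, 20]
20 < parent 38 at index 5, swap → [-38, -37, 23, -33, -9, 20, 41, -10, 46, 43, 21, 38]
20 < parent 23 at index 2, swap → [-38, -37, 20, -33, -9, 23, 41, -10, 46, 43, 21, 38]
resulting array: [-38, -37, 20, -33, -9, 23, 41, -10, 46, 43, 21, 38]

-33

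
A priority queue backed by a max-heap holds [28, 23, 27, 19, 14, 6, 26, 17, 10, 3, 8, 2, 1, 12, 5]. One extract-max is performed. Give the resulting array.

remove root 28; move last element 5 to root → [5, 23, 27, 19, 14, 6, 26, 17, 10, 3, 8, 2, 1, 12]
5 vs larger child 27 at index 2, swap → [27, 23, 5, 19, 14, 6, 26, 17, 10, 3, 8, 2, 1, 12]
5 vs larger child 26 at index 6, swap → [27, 23, 26, 19, 14, 6, 5, 17, 10, 3, 8, 2, 1, 12]
5 vs only child 12 at index 13, swap → [27, 23, 26, 19, 14, 6, 12, 17, 10, 3, 8, 2, 1, 5]

[27, 23, 26, 19, 14, 6, 12, 17, 10, 3, 8, 2, 1, 5]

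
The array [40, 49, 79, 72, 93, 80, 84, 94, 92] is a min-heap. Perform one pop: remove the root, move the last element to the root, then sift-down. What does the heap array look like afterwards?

remove root 40; move last element 92 to root → [92, 49, 79, 72, 93, 80, 84, 94]
92 vs smaller child 49 at index 1, swap → [49, 92, 79, 72, 93, 80, 84, 94]
92 vs smaller child 72 at index 3, swap → [49, 72, 79, 92, 93, 80, 84, 94]

[49, 72, 79, 92, 93, 80, 84, 94]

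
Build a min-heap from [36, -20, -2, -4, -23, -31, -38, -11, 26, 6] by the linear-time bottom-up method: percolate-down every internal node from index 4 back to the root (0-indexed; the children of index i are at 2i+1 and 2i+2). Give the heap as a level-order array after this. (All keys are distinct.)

[-38, -23, -31, -11, -20, 36, -2, -4, 26, 6]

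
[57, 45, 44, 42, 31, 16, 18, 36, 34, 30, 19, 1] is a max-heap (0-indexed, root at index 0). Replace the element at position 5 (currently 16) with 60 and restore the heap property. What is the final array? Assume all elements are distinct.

[60, 45, 57, 42, 31, 44, 18, 36, 34, 30, 19, 1]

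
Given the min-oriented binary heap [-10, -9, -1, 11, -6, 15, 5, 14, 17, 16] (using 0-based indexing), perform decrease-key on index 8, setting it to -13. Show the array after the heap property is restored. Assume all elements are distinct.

[-13, -10, -1, -9, -6, 15, 5, 14, 11, 16]

set index 8 from 17 to -13 → [-10, -9, -1, 11, -6, 15, 5, 14, -13, 16]
-13 < parent 11 at index 3, swap → [-10, -9, -1, -13, -6, 15, 5, 14, 11, 16]
-13 < parent -9 at index 1, swap → [-10, -13, -1, -9, -6, 15, 5, 14, 11, 16]
-13 < parent -10 at index 0, swap → [-13, -10, -1, -9, -6, 15, 5, 14, 11, 16]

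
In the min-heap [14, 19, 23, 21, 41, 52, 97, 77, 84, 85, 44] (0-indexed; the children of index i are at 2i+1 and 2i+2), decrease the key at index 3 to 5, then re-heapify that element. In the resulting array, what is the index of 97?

6

set index 3 from 21 to 5 → [14, 19, 23, 5, 41, 52, 97, 77, 84, 85, 44]
5 < parent 19 at index 1, swap → [14, 5, 23, 19, 41, 52, 97, 77, 84, 85, 44]
5 < parent 14 at index 0, swap → [5, 14, 23, 19, 41, 52, 97, 77, 84, 85, 44]
resulting array: [5, 14, 23, 19, 41, 52, 97, 77, 84, 85, 44]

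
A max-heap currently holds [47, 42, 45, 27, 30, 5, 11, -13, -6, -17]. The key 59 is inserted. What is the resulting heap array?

append 59 at index 10 → [47, 42, 45, 27, 30, 5, 11, -13, -6, -17, 59]
59 > parent 30 at index 4, swap → [47, 42, 45, 27, 59, 5, 11, -13, -6, -17, 30]
59 > parent 42 at index 1, swap → [47, 59, 45, 27, 42, 5, 11, -13, -6, -17, 30]
59 > parent 47 at index 0, swap → [59, 47, 45, 27, 42, 5, 11, -13, -6, -17, 30]

[59, 47, 45, 27, 42, 5, 11, -13, -6, -17, 30]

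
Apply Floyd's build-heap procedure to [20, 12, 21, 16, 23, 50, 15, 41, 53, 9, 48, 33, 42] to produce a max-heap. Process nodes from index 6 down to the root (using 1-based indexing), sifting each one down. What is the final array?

[53, 48, 50, 41, 23, 42, 15, 12, 16, 9, 20, 33, 21]

sift down from index 6: already satisfies heap property
sift down from index 5:
  23 vs larger child 48 at index 11, swap → [20, 12, 21, 16, 48, 50, 15, 41, 53, 9, 23, 33, 42]
sift down from index 4:
  16 vs larger child 53 at index 9, swap → [20, 12, 21, 53, 48, 50, 15, 41, 16, 9, 23, 33, 42]
sift down from index 3:
  21 vs larger child 50 at index 6, swap → [20, 12, 50, 53, 48, 21, 15, 41, 16, 9, 23, 33, 42]
  21 vs larger child 42 at index 13, swap → [20, 12, 50, 53, 48, 42, 15, 41, 16, 9, 23, 33, 21]
sift down from index 2:
  12 vs larger child 53 at index 4, swap → [20, 53, 50, 12, 48, 42, 15, 41, 16, 9, 23, 33, 21]
  12 vs larger child 41 at index 8, swap → [20, 53, 50, 41, 48, 42, 15, 12, 16, 9, 23, 33, 21]
sift down from index 1:
  20 vs larger child 53 at index 2, swap → [53, 20, 50, 41, 48, 42, 15, 12, 16, 9, 23, 33, 21]
  20 vs larger child 48 at index 5, swap → [53, 48, 50, 41, 20, 42, 15, 12, 16, 9, 23, 33, 21]
  20 vs larger child 23 at index 11, swap → [53, 48, 50, 41, 23, 42, 15, 12, 16, 9, 20, 33, 21]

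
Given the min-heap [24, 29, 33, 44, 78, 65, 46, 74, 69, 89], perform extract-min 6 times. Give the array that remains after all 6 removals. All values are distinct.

[69, 74, 89, 78]

extract-min #1 returns 24:
  remove root 24; move last element 89 to root → [89, 29, 33, 44, 78, 65, 46, 74, 69]
  89 vs smaller child 29 at index 1, swap → [29, 89, 33, 44, 78, 65, 46, 74, 69]
  89 vs smaller child 44 at index 3, swap → [29, 44, 33, 89, 78, 65, 46, 74, 69]
  89 vs smaller child 69 at index 8, swap → [29, 44, 33, 69, 78, 65, 46, 74, 89]
extract-min #2 returns 29:
  remove root 29; move last element 89 to root → [89, 44, 33, 69, 78, 65, 46, 74]
  89 vs smaller child 33 at index 2, swap → [33, 44, 89, 69, 78, 65, 46, 74]
  89 vs smaller child 46 at index 6, swap → [33, 44, 46, 69, 78, 65, 89, 74]
extract-min #3 returns 33:
  remove root 33; move last element 74 to root → [74, 44, 46, 69, 78, 65, 89]
  74 vs smaller child 44 at index 1, swap → [44, 74, 46, 69, 78, 65, 89]
  74 vs smaller child 69 at index 3, swap → [44, 69, 46, 74, 78, 65, 89]
extract-min #4 returns 44:
  remove root 44; move last element 89 to root → [89, 69, 46, 74, 78, 65]
  89 vs smaller child 46 at index 2, swap → [46, 69, 89, 74, 78, 65]
  89 vs only child 65 at index 5, swap → [46, 69, 65, 74, 78, 89]
extract-min #5 returns 46:
  remove root 46; move last element 89 to root → [89, 69, 65, 74, 78]
  89 vs smaller child 65 at index 2, swap → [65, 69, 89, 74, 78]
extract-min #6 returns 65:
  remove root 65; move last element 78 to root → [78, 69, 89, 74]
  78 vs smaller child 69 at index 1, swap → [69, 78, 89, 74]
  78 vs only child 74 at index 3, swap → [69, 74, 89, 78]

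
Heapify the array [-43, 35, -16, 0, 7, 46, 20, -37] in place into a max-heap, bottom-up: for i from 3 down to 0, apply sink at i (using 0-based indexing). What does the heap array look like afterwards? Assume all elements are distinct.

[46, 35, 20, 0, 7, -16, -43, -37]

sift down from index 3: already satisfies heap property
sift down from index 2:
  -16 vs larger child 46 at index 5, swap → [-43, 35, 46, 0, 7, -16, 20, -37]
sift down from index 1: already satisfies heap property
sift down from index 0:
  -43 vs larger child 46 at index 2, swap → [46, 35, -43, 0, 7, -16, 20, -37]
  -43 vs larger child 20 at index 6, swap → [46, 35, 20, 0, 7, -16, -43, -37]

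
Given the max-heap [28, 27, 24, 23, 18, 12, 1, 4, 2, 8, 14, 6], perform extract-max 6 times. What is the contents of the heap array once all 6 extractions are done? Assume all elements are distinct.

[12, 8, 4, 6, 2, 1]

extract-max #1 returns 28:
  remove root 28; move last element 6 to root → [6, 27, 24, 23, 18, 12, 1, 4, 2, 8, 14]
  6 vs larger child 27 at index 1, swap → [27, 6, 24, 23, 18, 12, 1, 4, 2, 8, 14]
  6 vs larger child 23 at index 3, swap → [27, 23, 24, 6, 18, 12, 1, 4, 2, 8, 14]
extract-max #2 returns 27:
  remove root 27; move last element 14 to root → [14, 23, 24, 6, 18, 12, 1, 4, 2, 8]
  14 vs larger child 24 at index 2, swap → [24, 23, 14, 6, 18, 12, 1, 4, 2, 8]
extract-max #3 returns 24:
  remove root 24; move last element 8 to root → [8, 23, 14, 6, 18, 12, 1, 4, 2]
  8 vs larger child 23 at index 1, swap → [23, 8, 14, 6, 18, 12, 1, 4, 2]
  8 vs larger child 18 at index 4, swap → [23, 18, 14, 6, 8, 12, 1, 4, 2]
extract-max #4 returns 23:
  remove root 23; move last element 2 to root → [2, 18, 14, 6, 8, 12, 1, 4]
  2 vs larger child 18 at index 1, swap → [18, 2, 14, 6, 8, 12, 1, 4]
  2 vs larger child 8 at index 4, swap → [18, 8, 14, 6, 2, 12, 1, 4]
extract-max #5 returns 18:
  remove root 18; move last element 4 to root → [4, 8, 14, 6, 2, 12, 1]
  4 vs larger child 14 at index 2, swap → [14, 8, 4, 6, 2, 12, 1]
  4 vs larger child 12 at index 5, swap → [14, 8, 12, 6, 2, 4, 1]
extract-max #6 returns 14:
  remove root 14; move last element 1 to root → [1, 8, 12, 6, 2, 4]
  1 vs larger child 12 at index 2, swap → [12, 8, 1, 6, 2, 4]
  1 vs only child 4 at index 5, swap → [12, 8, 4, 6, 2, 1]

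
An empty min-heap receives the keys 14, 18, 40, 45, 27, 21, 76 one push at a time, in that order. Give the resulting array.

Insert 14:
  append 14 at index 0 → [14] (no swap needed)
Insert 18:
  append 18 at index 1 → [14, 18] (no swap needed)
Insert 40:
  append 40 at index 2 → [14, 18, 40] (no swap needed)
Insert 45:
  append 45 at index 3 → [14, 18, 40, 45] (no swap needed)
Insert 27:
  append 27 at index 4 → [14, 18, 40, 45, 27] (no swap needed)
Insert 21:
  append 21 at index 5 → [14, 18, 40, 45, 27, 21]
  21 < parent 40 at index 2, swap → [14, 18, 21, 45, 27, 40]
Insert 76:
  append 76 at index 6 → [14, 18, 21, 45, 27, 40, 76] (no swap needed)

[14, 18, 21, 45, 27, 40, 76]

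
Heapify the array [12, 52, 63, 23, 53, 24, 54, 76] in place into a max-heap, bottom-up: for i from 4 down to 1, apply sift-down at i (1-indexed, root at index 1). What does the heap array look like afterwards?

[76, 53, 63, 52, 12, 24, 54, 23]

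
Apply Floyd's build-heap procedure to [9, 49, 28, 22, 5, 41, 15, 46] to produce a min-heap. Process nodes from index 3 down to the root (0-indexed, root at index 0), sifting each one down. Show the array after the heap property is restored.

sift down from index 3: already satisfies heap property
sift down from index 2:
  28 vs smaller child 15 at index 6, swap → [9, 49, 15, 22, 5, 41, 28, 46]
sift down from index 1:
  49 vs smaller child 5 at index 4, swap → [9, 5, 15, 22, 49, 41, 28, 46]
sift down from index 0:
  9 vs smaller child 5 at index 1, swap → [5, 9, 15, 22, 49, 41, 28, 46]

[5, 9, 15, 22, 49, 41, 28, 46]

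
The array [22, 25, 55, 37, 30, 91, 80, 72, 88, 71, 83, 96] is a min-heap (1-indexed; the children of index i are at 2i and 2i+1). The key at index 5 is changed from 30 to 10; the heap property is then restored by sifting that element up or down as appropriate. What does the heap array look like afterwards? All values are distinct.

[10, 22, 55, 37, 25, 91, 80, 72, 88, 71, 83, 96]

set index 5 from 30 to 10 → [22, 25, 55, 37, 10, 91, 80, 72, 88, 71, 83, 96]
10 < parent 25 at index 2, swap → [22, 10, 55, 37, 25, 91, 80, 72, 88, 71, 83, 96]
10 < parent 22 at index 1, swap → [10, 22, 55, 37, 25, 91, 80, 72, 88, 71, 83, 96]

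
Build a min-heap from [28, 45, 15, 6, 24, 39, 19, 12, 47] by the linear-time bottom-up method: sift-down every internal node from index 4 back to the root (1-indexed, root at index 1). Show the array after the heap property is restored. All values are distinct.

sift down from index 4: already satisfies heap property
sift down from index 3: already satisfies heap property
sift down from index 2:
  45 vs smaller child 6 at index 4, swap → [28, 6, 15, 45, 24, 39, 19, 12, 47]
  45 vs smaller child 12 at index 8, swap → [28, 6, 15, 12, 24, 39, 19, 45, 47]
sift down from index 1:
  28 vs smaller child 6 at index 2, swap → [6, 28, 15, 12, 24, 39, 19, 45, 47]
  28 vs smaller child 12 at index 4, swap → [6, 12, 15, 28, 24, 39, 19, 45, 47]

[6, 12, 15, 28, 24, 39, 19, 45, 47]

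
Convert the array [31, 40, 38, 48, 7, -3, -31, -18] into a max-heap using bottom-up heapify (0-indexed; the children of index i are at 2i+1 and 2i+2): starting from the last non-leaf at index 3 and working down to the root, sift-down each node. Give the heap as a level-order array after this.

sift down from index 3: already satisfies heap property
sift down from index 2: already satisfies heap property
sift down from index 1:
  40 vs larger child 48 at index 3, swap → [31, 48, 38, 40, 7, -3, -31, -18]
sift down from index 0:
  31 vs larger child 48 at index 1, swap → [48, 31, 38, 40, 7, -3, -31, -18]
  31 vs larger child 40 at index 3, swap → [48, 40, 38, 31, 7, -3, -31, -18]

[48, 40, 38, 31, 7, -3, -31, -18]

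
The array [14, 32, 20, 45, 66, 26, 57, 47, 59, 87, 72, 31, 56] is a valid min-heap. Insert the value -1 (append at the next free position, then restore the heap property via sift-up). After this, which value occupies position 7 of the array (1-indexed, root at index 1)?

append -1 at index 14 → [14, 32, 20, 45, 66, 26, 57, 47, 59, 87, 72, 31, 56, -1]
-1 < parent 57 at index 7, swap → [14, 32, 20, 45, 66, 26, -1, 47, 59, 87, 72, 31, 56, 57]
-1 < parent 20 at index 3, swap → [14, 32, -1, 45, 66, 26, 20, 47, 59, 87, 72, 31, 56, 57]
-1 < parent 14 at index 1, swap → [-1, 32, 14, 45, 66, 26, 20, 47, 59, 87, 72, 31, 56, 57]
resulting array: [-1, 32, 14, 45, 66, 26, 20, 47, 59, 87, 72, 31, 56, 57]

20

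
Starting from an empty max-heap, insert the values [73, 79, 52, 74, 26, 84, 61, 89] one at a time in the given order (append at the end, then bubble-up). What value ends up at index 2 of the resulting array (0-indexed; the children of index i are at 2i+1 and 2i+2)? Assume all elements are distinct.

79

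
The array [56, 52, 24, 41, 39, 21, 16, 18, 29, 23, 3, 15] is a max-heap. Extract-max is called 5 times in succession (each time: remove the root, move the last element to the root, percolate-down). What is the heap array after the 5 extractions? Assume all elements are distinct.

[24, 23, 21, 18, 15, 3, 16]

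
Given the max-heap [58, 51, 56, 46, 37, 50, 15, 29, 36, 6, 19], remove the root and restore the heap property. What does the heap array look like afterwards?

[56, 51, 50, 46, 37, 19, 15, 29, 36, 6]

remove root 58; move last element 19 to root → [19, 51, 56, 46, 37, 50, 15, 29, 36, 6]
19 vs larger child 56 at index 2, swap → [56, 51, 19, 46, 37, 50, 15, 29, 36, 6]
19 vs larger child 50 at index 5, swap → [56, 51, 50, 46, 37, 19, 15, 29, 36, 6]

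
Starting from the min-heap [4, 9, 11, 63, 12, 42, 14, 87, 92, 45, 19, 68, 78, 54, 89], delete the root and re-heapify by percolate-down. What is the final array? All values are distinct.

[9, 12, 11, 63, 19, 42, 14, 87, 92, 45, 89, 68, 78, 54]

remove root 4; move last element 89 to root → [89, 9, 11, 63, 12, 42, 14, 87, 92, 45, 19, 68, 78, 54]
89 vs smaller child 9 at index 1, swap → [9, 89, 11, 63, 12, 42, 14, 87, 92, 45, 19, 68, 78, 54]
89 vs smaller child 12 at index 4, swap → [9, 12, 11, 63, 89, 42, 14, 87, 92, 45, 19, 68, 78, 54]
89 vs smaller child 19 at index 10, swap → [9, 12, 11, 63, 19, 42, 14, 87, 92, 45, 89, 68, 78, 54]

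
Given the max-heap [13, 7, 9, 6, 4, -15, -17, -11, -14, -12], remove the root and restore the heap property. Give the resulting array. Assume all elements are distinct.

[9, 7, -12, 6, 4, -15, -17, -11, -14]

remove root 13; move last element -12 to root → [-12, 7, 9, 6, 4, -15, -17, -11, -14]
-12 vs larger child 9 at index 2, swap → [9, 7, -12, 6, 4, -15, -17, -11, -14]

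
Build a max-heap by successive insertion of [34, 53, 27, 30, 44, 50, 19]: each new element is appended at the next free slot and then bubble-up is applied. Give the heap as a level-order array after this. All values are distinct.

[53, 44, 50, 30, 34, 27, 19]

Insert 34:
  append 34 at index 0 → [34] (no swap needed)
Insert 53:
  append 53 at index 1 → [34, 53]
  53 > parent 34 at index 0, swap → [53, 34]
Insert 27:
  append 27 at index 2 → [53, 34, 27] (no swap needed)
Insert 30:
  append 30 at index 3 → [53, 34, 27, 30] (no swap needed)
Insert 44:
  append 44 at index 4 → [53, 34, 27, 30, 44]
  44 > parent 34 at index 1, swap → [53, 44, 27, 30, 34]
Insert 50:
  append 50 at index 5 → [53, 44, 27, 30, 34, 50]
  50 > parent 27 at index 2, swap → [53, 44, 50, 30, 34, 27]
Insert 19:
  append 19 at index 6 → [53, 44, 50, 30, 34, 27, 19] (no swap needed)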